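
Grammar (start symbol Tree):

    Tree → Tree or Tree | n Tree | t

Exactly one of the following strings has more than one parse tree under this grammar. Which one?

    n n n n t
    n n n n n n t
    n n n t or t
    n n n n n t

n n n n t: 1 tree
n n n n n n t: 1 tree
n n n t or t: 4 trees
n n n n n t: 1 tree

n n n t or t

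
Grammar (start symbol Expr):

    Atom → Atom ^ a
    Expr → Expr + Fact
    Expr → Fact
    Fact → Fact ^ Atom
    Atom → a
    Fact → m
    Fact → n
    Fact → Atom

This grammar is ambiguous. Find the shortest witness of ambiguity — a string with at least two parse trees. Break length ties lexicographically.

length 1: no string has ≥2 trees
length 3: a ^ a has 2 parse trees

Two derivations of a ^ a:
  Expr ⇒ Fact ⇒ Fact ^ Atom ⇒ Atom ^ Atom ⇒ a ^ Atom ⇒ a ^ a
  Expr ⇒ Fact ⇒ Atom ⇒ Atom ^ a ⇒ a ^ a

a ^ a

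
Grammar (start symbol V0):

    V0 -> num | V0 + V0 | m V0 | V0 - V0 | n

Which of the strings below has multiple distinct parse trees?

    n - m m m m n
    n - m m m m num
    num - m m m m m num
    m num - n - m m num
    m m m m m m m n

n - m m m m n: 1 tree
n - m m m m num: 1 tree
num - m m m m m num: 1 tree
m num - n - m m num: 5 trees
m m m m m m m n: 1 tree

m num - n - m m num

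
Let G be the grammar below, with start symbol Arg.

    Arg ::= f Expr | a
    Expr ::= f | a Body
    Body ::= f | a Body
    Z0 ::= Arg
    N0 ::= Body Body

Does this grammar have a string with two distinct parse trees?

Only Arg, Expr, Body are reachable from Arg; ignoring the rest: Restricted to the reachable nonterminals, every rule has the form A → t or A → t B, and no two rules for the same A share a first terminal. The grammar encodes a DFA — one run per string.

Unambiguous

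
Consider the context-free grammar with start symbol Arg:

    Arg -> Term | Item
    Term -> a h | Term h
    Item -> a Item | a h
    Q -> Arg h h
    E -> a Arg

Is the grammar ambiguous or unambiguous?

Witness: a h

Derivation 1: Arg ⇒ Term ⇒ a h
Derivation 2: Arg ⇒ Item ⇒ a h

Two distinct leftmost derivations for the same string.

Ambiguous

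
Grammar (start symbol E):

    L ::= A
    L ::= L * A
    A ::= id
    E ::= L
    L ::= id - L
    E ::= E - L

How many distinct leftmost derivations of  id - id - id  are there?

Parse trees for id - id - id:
  [E [L id - [L id - [L [A id]]]]]
  [E [E [L [A id]]] - [L id - [L [A id]]]]
  [E [E [L id - [L [A id]]]] - [L [A id]]]
  [E [E [E [L [A id]]] - [L [A id]]] - [L [A id]]]

4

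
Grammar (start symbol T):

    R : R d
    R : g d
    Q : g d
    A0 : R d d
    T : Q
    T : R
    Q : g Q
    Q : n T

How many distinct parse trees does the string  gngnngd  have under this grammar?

2

Parse trees for gngnngd:
  [T [Q g [Q n [T [Q g [Q n [T [Q n [T [Q g d]]]]]]]]]]
  [T [Q g [Q n [T [Q g [Q n [T [Q n [T [R g d]]]]]]]]]]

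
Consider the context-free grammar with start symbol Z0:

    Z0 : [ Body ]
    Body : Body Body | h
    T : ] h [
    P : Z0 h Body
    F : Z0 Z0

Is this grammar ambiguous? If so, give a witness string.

Ambiguous

Witness: [ h h h ]

Derivation 1: Z0 ⇒ [ Body ] ⇒ [ Body Body ] ⇒ [ Body Body Body ] ⇒ [ h Body Body ] ⇒ [ h h Body ] ⇒ [ h h h ]
Derivation 2: Z0 ⇒ [ Body ] ⇒ [ Body Body ] ⇒ [ h Body ] ⇒ [ h Body Body ] ⇒ [ h h Body ] ⇒ [ h h h ]

Two distinct leftmost derivations for the same string.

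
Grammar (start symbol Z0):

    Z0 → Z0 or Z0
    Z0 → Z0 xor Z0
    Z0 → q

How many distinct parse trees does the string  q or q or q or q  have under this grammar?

5

Parse trees for q or q or q or q:
  [Z0 [Z0 q] or [Z0 [Z0 q] or [Z0 [Z0 q] or [Z0 q]]]]
  [Z0 [Z0 q] or [Z0 [Z0 [Z0 q] or [Z0 q]] or [Z0 q]]]
  [Z0 [Z0 [Z0 q] or [Z0 q]] or [Z0 [Z0 q] or [Z0 q]]]
  [Z0 [Z0 [Z0 q] or [Z0 [Z0 q] or [Z0 q]]] or [Z0 q]]
  [Z0 [Z0 [Z0 [Z0 q] or [Z0 q]] or [Z0 q]] or [Z0 q]]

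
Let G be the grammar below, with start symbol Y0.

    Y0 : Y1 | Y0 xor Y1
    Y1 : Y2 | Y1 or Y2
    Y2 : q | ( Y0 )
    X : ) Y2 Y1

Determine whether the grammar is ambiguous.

Only Y0, Y1, Y2 are reachable from Y0; ignoring the rest: The grammar is stratified — Y0 handles 'xor' (left-recursive), Y1 handles 'or', Y2 atoms. Each operator has a fixed associativity and precedence level, so every string has one parse.

Unambiguous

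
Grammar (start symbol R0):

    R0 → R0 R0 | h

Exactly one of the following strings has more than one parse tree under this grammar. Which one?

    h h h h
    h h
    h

h h h h

h h h h: 5 trees
h h: 1 tree
h: 1 tree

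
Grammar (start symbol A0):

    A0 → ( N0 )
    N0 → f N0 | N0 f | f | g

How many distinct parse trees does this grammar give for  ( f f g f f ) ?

Parse trees for ( f f g f f ):
  [A0 ( [N0 f [N0 f [N0 [N0 [N0 g] f] f]]] )]
  [A0 ( [N0 f [N0 [N0 f [N0 [N0 g] f]] f]] )]
  [A0 ( [N0 f [N0 [N0 [N0 f [N0 g]] f] f]] )]
  [A0 ( [N0 [N0 f [N0 f [N0 [N0 g] f]]] f] )]
  [A0 ( [N0 [N0 f [N0 [N0 f [N0 g]] f]] f] )]
  [A0 ( [N0 [N0 [N0 f [N0 f [N0 g]]] f] f] )]

6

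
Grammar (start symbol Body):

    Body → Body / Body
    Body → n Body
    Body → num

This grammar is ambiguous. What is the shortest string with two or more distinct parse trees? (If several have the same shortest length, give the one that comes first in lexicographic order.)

n num / num

length 1: no string has ≥2 trees
length 2: no string has ≥2 trees
length 3: no string has ≥2 trees
length 4: n num / num has 2 parse trees

Two derivations of n num / num:
  Body ⇒ Body / Body ⇒ n Body / Body ⇒ n num / Body ⇒ n num / num
  Body ⇒ n Body ⇒ n Body / Body ⇒ n num / Body ⇒ n num / num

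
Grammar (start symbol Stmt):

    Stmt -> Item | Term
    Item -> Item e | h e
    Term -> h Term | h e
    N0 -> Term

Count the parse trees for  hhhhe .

Parse trees for hhhhe:
  [Stmt [Term h [Term h [Term h [Term h e]]]]]

1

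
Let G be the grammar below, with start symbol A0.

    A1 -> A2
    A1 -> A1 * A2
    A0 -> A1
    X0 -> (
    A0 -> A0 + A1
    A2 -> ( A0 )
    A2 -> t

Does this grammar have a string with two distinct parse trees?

(X0 is unreachable from A0, so its rules don't affect L(A0).) The grammar is stratified — A0 handles '+' (left-recursive), A1 handles '*', A2 atoms. Each operator has a fixed associativity and precedence level, so every string has one parse.

Unambiguous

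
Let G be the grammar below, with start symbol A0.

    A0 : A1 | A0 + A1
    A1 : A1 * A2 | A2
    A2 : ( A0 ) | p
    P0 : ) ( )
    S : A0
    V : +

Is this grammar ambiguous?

Only A0, A1, A2 are reachable from A0; ignoring the rest: A0 → A0 + A1 | A1  ;  A1 → A1 * A2 | A2  — a left-associative chain with A2 at the bottom. Each string factors uniquely by precedence.

Unambiguous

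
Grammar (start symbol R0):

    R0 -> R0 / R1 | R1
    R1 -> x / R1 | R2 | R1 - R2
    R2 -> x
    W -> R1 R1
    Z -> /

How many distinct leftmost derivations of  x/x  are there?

2

Parse trees for x/x:
  [R0 [R0 [R1 [R2 x]]] / [R1 [R2 x]]]
  [R0 [R1 x / [R1 [R2 x]]]]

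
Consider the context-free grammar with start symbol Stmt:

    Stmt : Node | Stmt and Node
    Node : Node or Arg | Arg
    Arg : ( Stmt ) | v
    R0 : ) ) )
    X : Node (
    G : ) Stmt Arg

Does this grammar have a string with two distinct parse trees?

Unambiguous

(R0, X, G are unreachable from Stmt, so their rules don't affect L(Stmt).) The grammar is stratified — Stmt handles 'and' (left-recursive), Node handles 'or', Arg atoms. Each operator has a fixed associativity and precedence level, so every string has one parse.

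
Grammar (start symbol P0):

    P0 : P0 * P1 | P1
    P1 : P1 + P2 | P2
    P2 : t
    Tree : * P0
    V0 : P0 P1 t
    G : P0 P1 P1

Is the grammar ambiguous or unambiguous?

Unambiguous

Only P0, P1, P2 are reachable from P0; ignoring the rest: P0 → P0 * P1 | P1  ;  P1 → P1 + P2 | P2  — a left-associative chain with P2 at the bottom. Each string factors uniquely by precedence.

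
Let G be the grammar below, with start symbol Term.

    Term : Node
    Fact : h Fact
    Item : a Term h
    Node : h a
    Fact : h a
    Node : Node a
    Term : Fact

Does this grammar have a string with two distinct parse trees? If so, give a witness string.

Witness: h a

Derivation 1: Term ⇒ Node ⇒ h a
Derivation 2: Term ⇒ Fact ⇒ h a

Two distinct leftmost derivations for the same string.

Ambiguous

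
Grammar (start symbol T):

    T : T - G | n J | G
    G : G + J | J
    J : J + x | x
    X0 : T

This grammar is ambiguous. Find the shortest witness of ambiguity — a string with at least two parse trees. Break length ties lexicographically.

x + x

length 1: no string has ≥2 trees
length 2: no string has ≥2 trees
length 3: x + x has 2 parse trees

Two derivations of x + x:
  T ⇒ G ⇒ G + J ⇒ J + J ⇒ x + J ⇒ x + x
  T ⇒ G ⇒ J ⇒ J + x ⇒ x + x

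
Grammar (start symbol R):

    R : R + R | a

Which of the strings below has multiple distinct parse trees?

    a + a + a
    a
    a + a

a + a + a: 2 trees
a: 1 tree
a + a: 1 tree

a + a + a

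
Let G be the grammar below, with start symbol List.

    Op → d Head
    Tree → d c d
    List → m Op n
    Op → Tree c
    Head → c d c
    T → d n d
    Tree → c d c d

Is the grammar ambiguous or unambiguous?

Ambiguous

Witness: m d c d c n

Derivation 1: List ⇒ m Op n ⇒ m d Head n ⇒ m d c d c n
Derivation 2: List ⇒ m Op n ⇒ m Tree c n ⇒ m d c d c n

Two distinct leftmost derivations for the same string.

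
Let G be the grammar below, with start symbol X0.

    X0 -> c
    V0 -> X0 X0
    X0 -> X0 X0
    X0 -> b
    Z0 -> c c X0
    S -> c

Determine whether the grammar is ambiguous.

Witness: b b b

Derivation 1: X0 ⇒ X0 X0 ⇒ X0 X0 X0 ⇒ b X0 X0 ⇒ b b X0 ⇒ b b b
Derivation 2: X0 ⇒ X0 X0 ⇒ b X0 ⇒ b X0 X0 ⇒ b b X0 ⇒ b b b

Two distinct leftmost derivations for the same string.

Ambiguous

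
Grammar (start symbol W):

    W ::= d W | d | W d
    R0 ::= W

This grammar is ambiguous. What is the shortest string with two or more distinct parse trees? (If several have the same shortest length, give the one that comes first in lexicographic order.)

length 1: no string has ≥2 trees
length 2: d d has 2 parse trees

Two derivations of d d:
  W ⇒ d W ⇒ d d
  W ⇒ W d ⇒ d d

d d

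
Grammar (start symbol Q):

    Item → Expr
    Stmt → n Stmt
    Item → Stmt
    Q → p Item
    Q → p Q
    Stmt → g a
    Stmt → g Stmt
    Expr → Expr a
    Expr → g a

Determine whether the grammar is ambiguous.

Ambiguous

Witness: p g a

Derivation 1: Q ⇒ p Item ⇒ p Expr ⇒ p g a
Derivation 2: Q ⇒ p Item ⇒ p Stmt ⇒ p g a

Two distinct leftmost derivations for the same string.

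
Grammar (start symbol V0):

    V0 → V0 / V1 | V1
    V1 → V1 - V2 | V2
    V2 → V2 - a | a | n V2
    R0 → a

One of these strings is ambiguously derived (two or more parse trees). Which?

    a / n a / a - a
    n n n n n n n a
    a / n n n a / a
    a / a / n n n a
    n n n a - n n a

a / n a / a - a: 2 trees
n n n n n n n a: 1 tree
a / n n n a / a: 1 tree
a / a / n n n a: 1 tree
n n n a - n n a: 1 tree

a / n a / a - a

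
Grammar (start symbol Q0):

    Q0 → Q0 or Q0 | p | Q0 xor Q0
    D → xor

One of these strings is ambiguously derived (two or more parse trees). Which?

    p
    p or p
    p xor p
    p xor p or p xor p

p: 1 tree
p or p: 1 tree
p xor p: 1 tree
p xor p or p xor p: 5 trees

p xor p or p xor p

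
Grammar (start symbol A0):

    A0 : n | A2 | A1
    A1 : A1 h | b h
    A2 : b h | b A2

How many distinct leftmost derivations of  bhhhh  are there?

1

Parse trees for bhhhh:
  [A0 [A1 [A1 [A1 [A1 b h] h] h] h]]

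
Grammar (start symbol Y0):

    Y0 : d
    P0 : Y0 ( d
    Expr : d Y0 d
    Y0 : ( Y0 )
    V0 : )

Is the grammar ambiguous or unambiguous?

Unambiguous

Only Y0 is reachable from Y0; ignoring the rest: Each string is a nest of matched brackets around a single atom. An opening bracket forces the recursive rule; an atom forces the base rule.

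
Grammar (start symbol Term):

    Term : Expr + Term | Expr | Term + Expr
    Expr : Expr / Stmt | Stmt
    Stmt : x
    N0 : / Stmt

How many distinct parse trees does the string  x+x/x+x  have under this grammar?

Parse trees for x+x/x+x:
  [Term [Expr [Stmt x]] + [Term [Expr [Expr [Stmt x]] / [Stmt x]] + [Term [Expr [Stmt x]]]]]
  [Term [Expr [Stmt x]] + [Term [Term [Expr [Expr [Stmt x]] / [Stmt x]]] + [Expr [Stmt x]]]]
  [Term [Term [Expr [Stmt x]] + [Term [Expr [Expr [Stmt x]] / [Stmt x]]]] + [Expr [Stmt x]]]
  [Term [Term [Term [Expr [Stmt x]]] + [Expr [Expr [Stmt x]] / [Stmt x]]] + [Expr [Stmt x]]]

4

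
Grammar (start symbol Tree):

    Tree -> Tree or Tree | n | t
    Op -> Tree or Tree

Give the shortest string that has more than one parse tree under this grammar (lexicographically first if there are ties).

length 1: no string has ≥2 trees
length 3: no string has ≥2 trees
length 5: n or n or n has 2 parse trees

Two derivations of n or n or n:
  Tree ⇒ Tree or Tree ⇒ Tree or Tree or Tree ⇒ n or Tree or Tree ⇒ n or n or Tree ⇒ n or n or n
  Tree ⇒ Tree or Tree ⇒ n or Tree ⇒ n or Tree or Tree ⇒ n or n or Tree ⇒ n or n or n

n or n or n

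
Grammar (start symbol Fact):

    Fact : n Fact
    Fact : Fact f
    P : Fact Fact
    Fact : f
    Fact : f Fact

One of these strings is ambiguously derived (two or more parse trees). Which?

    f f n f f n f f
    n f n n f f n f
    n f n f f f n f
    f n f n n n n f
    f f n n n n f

f f n f f n f f: 8 trees
n f n n f f n f: 1 tree
n f n f f f n f: 1 tree
f n f n n n n f: 1 tree
f f n n n n f: 1 tree

f f n f f n f f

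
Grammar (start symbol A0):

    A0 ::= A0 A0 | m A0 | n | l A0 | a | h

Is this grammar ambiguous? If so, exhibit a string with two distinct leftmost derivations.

Ambiguous

Witness: a a a

Derivation 1: A0 ⇒ A0 A0 ⇒ A0 A0 A0 ⇒ a A0 A0 ⇒ a a A0 ⇒ a a a
Derivation 2: A0 ⇒ A0 A0 ⇒ a A0 ⇒ a A0 A0 ⇒ a a A0 ⇒ a a a

Two distinct leftmost derivations for the same string.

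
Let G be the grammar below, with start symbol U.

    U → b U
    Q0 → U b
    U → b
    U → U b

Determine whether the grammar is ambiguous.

Witness: b b

Derivation 1: U ⇒ b U ⇒ b b
Derivation 2: U ⇒ U b ⇒ b b

Two distinct leftmost derivations for the same string.

Ambiguous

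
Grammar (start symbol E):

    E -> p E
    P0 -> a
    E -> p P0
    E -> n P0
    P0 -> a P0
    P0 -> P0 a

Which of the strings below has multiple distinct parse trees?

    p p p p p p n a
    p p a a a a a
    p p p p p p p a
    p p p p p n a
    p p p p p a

p p a a a a a

p p p p p p n a: 1 tree
p p a a a a a: 16 trees
p p p p p p p a: 1 tree
p p p p p n a: 1 tree
p p p p p a: 1 tree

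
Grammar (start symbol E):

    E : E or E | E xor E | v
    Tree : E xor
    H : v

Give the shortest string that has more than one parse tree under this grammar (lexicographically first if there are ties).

v or v or v

length 1: no string has ≥2 trees
length 3: no string has ≥2 trees
length 5: v or v or v has 2 parse trees

Two derivations of v or v or v:
  E ⇒ E or E ⇒ E or E or E ⇒ v or E or E ⇒ v or v or E ⇒ v or v or v
  E ⇒ E or E ⇒ v or E ⇒ v or E or E ⇒ v or v or E ⇒ v or v or v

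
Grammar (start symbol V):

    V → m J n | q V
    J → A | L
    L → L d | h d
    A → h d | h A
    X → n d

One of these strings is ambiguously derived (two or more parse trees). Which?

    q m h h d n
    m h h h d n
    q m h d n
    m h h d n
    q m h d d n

q m h h d n: 1 tree
m h h h d n: 1 tree
q m h d n: 2 trees
m h h d n: 1 tree
q m h d d n: 1 tree

q m h d n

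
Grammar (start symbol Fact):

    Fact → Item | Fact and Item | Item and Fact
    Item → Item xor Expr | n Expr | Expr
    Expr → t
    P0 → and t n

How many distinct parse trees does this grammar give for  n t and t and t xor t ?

Parse trees for n t and t and t xor t:
  [Fact [Fact [Fact [Item n [Expr t]]] and [Item [Expr t]]] and [Item [Item [Expr t]] xor [Expr t]]]
  [Fact [Fact [Item n [Expr t]] and [Fact [Item [Expr t]]]] and [Item [Item [Expr t]] xor [Expr t]]]
  [Fact [Item n [Expr t]] and [Fact [Fact [Item [Expr t]]] and [Item [Item [Expr t]] xor [Expr t]]]]
  [Fact [Item n [Expr t]] and [Fact [Item [Expr t]] and [Fact [Item [Item [Expr t]] xor [Expr t]]]]]

4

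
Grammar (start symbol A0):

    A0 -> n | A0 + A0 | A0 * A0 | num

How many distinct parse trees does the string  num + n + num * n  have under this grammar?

Parse trees for num + n + num * n:
  [A0 [A0 num] + [A0 [A0 n] + [A0 [A0 num] * [A0 n]]]]
  [A0 [A0 num] + [A0 [A0 [A0 n] + [A0 num]] * [A0 n]]]
  [A0 [A0 [A0 num] + [A0 n]] + [A0 [A0 num] * [A0 n]]]
  [A0 [A0 [A0 num] + [A0 [A0 n] + [A0 num]]] * [A0 n]]
  [A0 [A0 [A0 [A0 num] + [A0 n]] + [A0 num]] * [A0 n]]

5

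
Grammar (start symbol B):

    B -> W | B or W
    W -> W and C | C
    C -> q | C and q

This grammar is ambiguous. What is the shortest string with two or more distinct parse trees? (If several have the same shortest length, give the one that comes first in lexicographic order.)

length 1: no string has ≥2 trees
length 3: q and q has 2 parse trees

Two derivations of q and q:
  B ⇒ W ⇒ W and C ⇒ C and C ⇒ q and C ⇒ q and q
  B ⇒ W ⇒ C ⇒ C and q ⇒ q and q

q and q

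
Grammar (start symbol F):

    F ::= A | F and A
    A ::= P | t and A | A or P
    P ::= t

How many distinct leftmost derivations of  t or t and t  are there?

1

Parse trees for t or t and t:
  [F [F [A [A [P t]] or [P t]]] and [A [P t]]]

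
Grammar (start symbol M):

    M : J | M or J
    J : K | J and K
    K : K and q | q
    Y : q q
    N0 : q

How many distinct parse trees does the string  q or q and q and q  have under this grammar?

Parse trees for q or q and q and q:
  [M [M [J [K q]]] or [J [K [K [K q] and q] and q]]]
  [M [M [J [K q]]] or [J [J [K q]] and [K [K q] and q]]]
  [M [M [J [K q]]] or [J [J [K [K q] and q]] and [K q]]]
  [M [M [J [K q]]] or [J [J [J [K q]] and [K q]] and [K q]]]

4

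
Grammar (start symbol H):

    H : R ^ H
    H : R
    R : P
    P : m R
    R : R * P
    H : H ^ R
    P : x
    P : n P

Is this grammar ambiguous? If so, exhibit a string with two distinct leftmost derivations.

Ambiguous

Witness: x ^ x

Derivation 1: H ⇒ R ^ H ⇒ P ^ H ⇒ x ^ H ⇒ x ^ R ⇒ x ^ P ⇒ x ^ x
Derivation 2: H ⇒ H ^ R ⇒ R ^ R ⇒ P ^ R ⇒ x ^ R ⇒ x ^ P ⇒ x ^ x

Two distinct leftmost derivations for the same string.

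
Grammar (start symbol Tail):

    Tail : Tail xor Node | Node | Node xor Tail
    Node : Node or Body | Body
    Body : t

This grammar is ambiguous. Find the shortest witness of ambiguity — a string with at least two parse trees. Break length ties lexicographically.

length 1: no string has ≥2 trees
length 3: t xor t has 2 parse trees

Two derivations of t xor t:
  Tail ⇒ Tail xor Node ⇒ Node xor Node ⇒ Body xor Node ⇒ t xor Node ⇒ t xor Body ⇒ t xor t
  Tail ⇒ Node xor Tail ⇒ Body xor Tail ⇒ t xor Tail ⇒ t xor Node ⇒ t xor Body ⇒ t xor t

t xor t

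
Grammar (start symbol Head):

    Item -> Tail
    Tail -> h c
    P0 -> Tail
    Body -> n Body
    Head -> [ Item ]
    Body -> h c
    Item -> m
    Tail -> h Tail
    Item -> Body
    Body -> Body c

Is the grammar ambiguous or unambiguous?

Witness: [ h c ]

Derivation 1: Head ⇒ [ Item ] ⇒ [ Tail ] ⇒ [ h c ]
Derivation 2: Head ⇒ [ Item ] ⇒ [ Body ] ⇒ [ h c ]

Two distinct leftmost derivations for the same string.

Ambiguous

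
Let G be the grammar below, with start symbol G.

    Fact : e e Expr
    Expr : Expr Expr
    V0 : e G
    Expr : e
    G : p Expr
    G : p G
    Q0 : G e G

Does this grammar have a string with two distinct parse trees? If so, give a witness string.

Ambiguous

Witness: p e e e

Derivation 1: G ⇒ p Expr ⇒ p Expr Expr ⇒ p Expr Expr Expr ⇒ p e Expr Expr ⇒ p e e Expr ⇒ p e e e
Derivation 2: G ⇒ p Expr ⇒ p Expr Expr ⇒ p e Expr ⇒ p e Expr Expr ⇒ p e e Expr ⇒ p e e e

Two distinct leftmost derivations for the same string.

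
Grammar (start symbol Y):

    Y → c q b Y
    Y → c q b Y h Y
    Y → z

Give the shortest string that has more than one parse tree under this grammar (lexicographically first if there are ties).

length 1: no string has ≥2 trees
length 4: no string has ≥2 trees
length 6: no string has ≥2 trees
length 7: no string has ≥2 trees
length 9: c q b c q b z h z has 2 parse trees

Two derivations of c q b c q b z h z:
  Y ⇒ c q b Y ⇒ c q b c q b Y h Y ⇒ c q b c q b z h Y ⇒ c q b c q b z h z
  Y ⇒ c q b Y h Y ⇒ c q b c q b Y h Y ⇒ c q b c q b z h Y ⇒ c q b c q b z h z

c q b c q b z h z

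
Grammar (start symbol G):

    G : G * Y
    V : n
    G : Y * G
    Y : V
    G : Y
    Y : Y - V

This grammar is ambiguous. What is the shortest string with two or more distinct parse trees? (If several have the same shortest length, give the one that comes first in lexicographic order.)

n * n

length 1: no string has ≥2 trees
length 3: n * n has 2 parse trees

Two derivations of n * n:
  G ⇒ G * Y ⇒ Y * Y ⇒ V * Y ⇒ n * Y ⇒ n * V ⇒ n * n
  G ⇒ Y * G ⇒ V * G ⇒ n * G ⇒ n * Y ⇒ n * V ⇒ n * n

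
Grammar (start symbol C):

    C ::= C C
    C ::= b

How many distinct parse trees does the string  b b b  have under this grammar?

2

Parse trees for b b b:
  [C [C b] [C [C b] [C b]]]
  [C [C [C b] [C b]] [C b]]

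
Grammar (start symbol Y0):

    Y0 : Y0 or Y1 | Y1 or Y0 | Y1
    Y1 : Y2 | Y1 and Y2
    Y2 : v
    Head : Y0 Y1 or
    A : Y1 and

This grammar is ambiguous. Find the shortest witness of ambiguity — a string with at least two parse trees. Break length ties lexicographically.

v or v

length 1: no string has ≥2 trees
length 3: v or v has 2 parse trees

Two derivations of v or v:
  Y0 ⇒ Y0 or Y1 ⇒ Y1 or Y1 ⇒ Y2 or Y1 ⇒ v or Y1 ⇒ v or Y2 ⇒ v or v
  Y0 ⇒ Y1 or Y0 ⇒ Y2 or Y0 ⇒ v or Y0 ⇒ v or Y1 ⇒ v or Y2 ⇒ v or v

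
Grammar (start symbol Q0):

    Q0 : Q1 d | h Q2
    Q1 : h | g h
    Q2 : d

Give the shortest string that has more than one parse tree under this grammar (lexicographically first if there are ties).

h d

length 2: h d has 2 parse trees

Two derivations of h d:
  Q0 ⇒ Q1 d ⇒ h d
  Q0 ⇒ h Q2 ⇒ h d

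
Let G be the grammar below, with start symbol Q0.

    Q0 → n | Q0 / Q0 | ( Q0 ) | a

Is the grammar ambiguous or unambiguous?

Ambiguous

Witness: a / a / a

Derivation 1: Q0 ⇒ Q0 / Q0 ⇒ Q0 / Q0 / Q0 ⇒ a / Q0 / Q0 ⇒ a / a / Q0 ⇒ a / a / a
Derivation 2: Q0 ⇒ Q0 / Q0 ⇒ a / Q0 ⇒ a / Q0 / Q0 ⇒ a / a / Q0 ⇒ a / a / a

Two distinct leftmost derivations for the same string.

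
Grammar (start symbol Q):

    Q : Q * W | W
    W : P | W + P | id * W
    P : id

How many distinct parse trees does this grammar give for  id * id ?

Parse trees for id * id:
  [Q [Q [W [P id]]] * [W [P id]]]
  [Q [W id * [W [P id]]]]

2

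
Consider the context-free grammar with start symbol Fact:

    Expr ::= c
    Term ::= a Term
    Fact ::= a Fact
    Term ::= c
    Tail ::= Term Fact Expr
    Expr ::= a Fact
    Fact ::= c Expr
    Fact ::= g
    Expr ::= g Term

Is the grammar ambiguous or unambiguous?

(Tail is unreachable from Fact, so its rules don't affect L(Fact).) Each reachable nonterminal has at most one production per leading terminal, and all productions are right-linear; the derivation is determined token-by-token.

Unambiguous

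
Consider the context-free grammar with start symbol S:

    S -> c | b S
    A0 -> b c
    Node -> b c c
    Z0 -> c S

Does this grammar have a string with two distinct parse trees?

Unambiguous

Only S is reachable from S; ignoring the rest: The reachable rules are right-linear with at most one rule per (nonterminal, next-terminal) pair. Each input token forces the next rule, so parsing is deterministic.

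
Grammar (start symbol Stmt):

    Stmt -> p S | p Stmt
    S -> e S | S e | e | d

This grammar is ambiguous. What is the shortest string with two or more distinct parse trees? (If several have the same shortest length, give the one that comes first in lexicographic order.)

p e e

length 2: no string has ≥2 trees
length 3: p e e has 2 parse trees

Two derivations of p e e:
  Stmt ⇒ p S ⇒ p e S ⇒ p e e
  Stmt ⇒ p S ⇒ p S e ⇒ p e e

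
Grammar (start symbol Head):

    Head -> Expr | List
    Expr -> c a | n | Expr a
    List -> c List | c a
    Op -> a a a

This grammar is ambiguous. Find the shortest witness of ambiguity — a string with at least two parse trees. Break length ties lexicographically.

length 1: no string has ≥2 trees
length 2: c a has 2 parse trees

Two derivations of c a:
  Head ⇒ Expr ⇒ c a
  Head ⇒ List ⇒ c a

c a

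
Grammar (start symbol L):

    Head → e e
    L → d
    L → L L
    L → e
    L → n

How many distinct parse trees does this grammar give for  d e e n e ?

Parse trees for d e e n e (showing first 6 of 14):
  [L [L d] [L [L e] [L [L e] [L [L n] [L e]]]]]
  [L [L d] [L [L e] [L [L [L e] [L n]] [L e]]]]
  [L [L d] [L [L [L e] [L e]] [L [L n] [L e]]]]
  [L [L d] [L [L [L e] [L [L e] [L n]]] [L e]]]
  [L [L d] [L [L [L [L e] [L e]] [L n]] [L e]]]
  [L [L [L d] [L e]] [L [L e] [L [L n] [L e]]]]

14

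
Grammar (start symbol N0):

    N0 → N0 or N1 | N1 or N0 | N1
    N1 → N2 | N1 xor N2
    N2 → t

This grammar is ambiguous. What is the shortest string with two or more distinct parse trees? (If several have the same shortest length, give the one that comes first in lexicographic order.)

length 1: no string has ≥2 trees
length 3: t or t has 2 parse trees

Two derivations of t or t:
  N0 ⇒ N0 or N1 ⇒ N1 or N1 ⇒ N2 or N1 ⇒ t or N1 ⇒ t or N2 ⇒ t or t
  N0 ⇒ N1 or N0 ⇒ N2 or N0 ⇒ t or N0 ⇒ t or N1 ⇒ t or N2 ⇒ t or t

t or t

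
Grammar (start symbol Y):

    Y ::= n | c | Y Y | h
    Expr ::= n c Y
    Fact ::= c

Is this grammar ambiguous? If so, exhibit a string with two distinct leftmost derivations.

Witness: c c c

Derivation 1: Y ⇒ Y Y ⇒ c Y ⇒ c Y Y ⇒ c c Y ⇒ c c c
Derivation 2: Y ⇒ Y Y ⇒ Y Y Y ⇒ c Y Y ⇒ c c Y ⇒ c c c

Two distinct leftmost derivations for the same string.

Ambiguous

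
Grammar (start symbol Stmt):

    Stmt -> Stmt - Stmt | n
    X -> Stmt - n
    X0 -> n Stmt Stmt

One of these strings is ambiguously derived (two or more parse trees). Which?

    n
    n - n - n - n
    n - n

n - n - n - n

n: 1 tree
n - n - n - n: 5 trees
n - n: 1 tree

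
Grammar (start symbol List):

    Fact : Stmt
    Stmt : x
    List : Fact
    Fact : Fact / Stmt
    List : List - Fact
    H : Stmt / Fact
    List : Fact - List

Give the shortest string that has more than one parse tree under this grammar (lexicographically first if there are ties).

x - x

length 1: no string has ≥2 trees
length 3: x - x has 2 parse trees

Two derivations of x - x:
  List ⇒ List - Fact ⇒ Fact - Fact ⇒ Stmt - Fact ⇒ x - Fact ⇒ x - Stmt ⇒ x - x
  List ⇒ Fact - List ⇒ Stmt - List ⇒ x - List ⇒ x - Fact ⇒ x - Stmt ⇒ x - x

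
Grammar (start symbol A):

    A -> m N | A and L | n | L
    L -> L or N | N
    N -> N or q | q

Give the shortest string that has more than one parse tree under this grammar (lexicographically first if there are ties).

q or q

length 1: no string has ≥2 trees
length 2: no string has ≥2 trees
length 3: q or q has 2 parse trees

Two derivations of q or q:
  A ⇒ L ⇒ L or N ⇒ N or N ⇒ q or N ⇒ q or q
  A ⇒ L ⇒ N ⇒ N or q ⇒ q or q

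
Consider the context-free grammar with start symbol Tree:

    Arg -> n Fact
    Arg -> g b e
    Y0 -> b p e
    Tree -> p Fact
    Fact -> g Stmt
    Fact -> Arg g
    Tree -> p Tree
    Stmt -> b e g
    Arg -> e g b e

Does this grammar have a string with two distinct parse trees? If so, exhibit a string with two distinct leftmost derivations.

Witness: p g b e g

Derivation 1: Tree ⇒ p Fact ⇒ p g Stmt ⇒ p g b e g
Derivation 2: Tree ⇒ p Fact ⇒ p Arg g ⇒ p g b e g

Two distinct leftmost derivations for the same string.

Ambiguous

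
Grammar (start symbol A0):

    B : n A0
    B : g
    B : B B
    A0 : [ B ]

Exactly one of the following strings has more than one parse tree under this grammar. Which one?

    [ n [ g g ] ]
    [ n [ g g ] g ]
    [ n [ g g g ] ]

[ n [ g g g ] ]

[ n [ g g ] ]: 1 tree
[ n [ g g ] g ]: 1 tree
[ n [ g g g ] ]: 2 trees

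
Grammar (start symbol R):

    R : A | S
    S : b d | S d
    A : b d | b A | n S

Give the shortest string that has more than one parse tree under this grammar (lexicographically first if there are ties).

b d

length 2: b d has 2 parse trees

Two derivations of b d:
  R ⇒ A ⇒ b d
  R ⇒ S ⇒ b d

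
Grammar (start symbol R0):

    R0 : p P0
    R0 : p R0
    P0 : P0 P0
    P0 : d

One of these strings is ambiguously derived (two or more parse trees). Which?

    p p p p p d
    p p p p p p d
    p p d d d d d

p p d d d d d

p p p p p d: 1 tree
p p p p p p d: 1 tree
p p d d d d d: 14 trees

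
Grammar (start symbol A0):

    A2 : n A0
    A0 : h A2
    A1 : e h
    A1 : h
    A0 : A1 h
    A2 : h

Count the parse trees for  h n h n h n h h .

Parse trees for h n h n h n h h:
  [A0 h [A2 n [A0 h [A2 n [A0 h [A2 n [A0 h [A2 h]]]]]]]]
  [A0 h [A2 n [A0 h [A2 n [A0 h [A2 n [A0 [A1 h] h]]]]]]]

2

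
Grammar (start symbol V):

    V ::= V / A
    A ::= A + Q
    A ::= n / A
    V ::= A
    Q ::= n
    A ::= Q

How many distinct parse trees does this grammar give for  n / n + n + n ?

Parse trees for n / n + n + n:
  [V [V [A [Q n]]] / [A [A [A [Q n]] + [Q n]] + [Q n]]]
  [V [A [A [A n / [A [Q n]]] + [Q n]] + [Q n]]]
  [V [A [A n / [A [A [Q n]] + [Q n]]] + [Q n]]]
  [V [A n / [A [A [A [Q n]] + [Q n]] + [Q n]]]]

4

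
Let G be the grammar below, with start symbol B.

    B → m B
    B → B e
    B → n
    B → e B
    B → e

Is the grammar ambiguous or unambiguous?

Ambiguous

Witness: e e

Derivation 1: B ⇒ B e ⇒ e e
Derivation 2: B ⇒ e B ⇒ e e

Two distinct leftmost derivations for the same string.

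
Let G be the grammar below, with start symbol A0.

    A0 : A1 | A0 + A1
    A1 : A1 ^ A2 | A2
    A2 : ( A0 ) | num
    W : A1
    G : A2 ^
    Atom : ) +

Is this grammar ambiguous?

Unambiguous

(W, G, Atom are unreachable from A0, so their rules don't affect L(A0).) A0 → A0 + A1 | A1  ;  A1 → A1 ^ A2 | A2  — a left-associative chain with A2 at the bottom. Each string factors uniquely by precedence.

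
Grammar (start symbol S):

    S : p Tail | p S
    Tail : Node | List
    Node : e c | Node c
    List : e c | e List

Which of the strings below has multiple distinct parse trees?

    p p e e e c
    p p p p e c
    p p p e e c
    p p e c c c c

p p e e e c: 1 tree
p p p p e c: 2 trees
p p p e e c: 1 tree
p p e c c c c: 1 tree

p p p p e c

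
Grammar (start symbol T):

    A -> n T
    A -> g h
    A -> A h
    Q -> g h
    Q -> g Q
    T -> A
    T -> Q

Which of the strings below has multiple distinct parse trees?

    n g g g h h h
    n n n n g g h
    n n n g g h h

n g g g h h h: 1 tree
n n n n g g h: 1 tree
n n n g g h h: 3 trees

n n n g g h h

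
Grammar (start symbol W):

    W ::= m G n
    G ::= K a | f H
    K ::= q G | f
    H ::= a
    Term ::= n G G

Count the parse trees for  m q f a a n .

Parse trees for m q f a a n:
  [W m [G [K q [G [K f] a]] a] n]
  [W m [G [K q [G f [H a]]] a] n]

2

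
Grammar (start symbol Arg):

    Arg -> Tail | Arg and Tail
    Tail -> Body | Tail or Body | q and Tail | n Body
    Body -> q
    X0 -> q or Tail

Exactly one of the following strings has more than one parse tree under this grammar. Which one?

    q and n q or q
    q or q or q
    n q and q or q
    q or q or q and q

q and n q or q: 3 trees
q or q or q: 1 tree
n q and q or q: 1 tree
q or q or q and q: 1 tree

q and n q or q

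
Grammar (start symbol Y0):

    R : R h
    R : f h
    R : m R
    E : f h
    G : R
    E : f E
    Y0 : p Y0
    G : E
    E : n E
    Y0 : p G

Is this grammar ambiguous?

Ambiguous

Witness: p f h

Derivation 1: Y0 ⇒ p G ⇒ p R ⇒ p f h
Derivation 2: Y0 ⇒ p G ⇒ p E ⇒ p f h

Two distinct leftmost derivations for the same string.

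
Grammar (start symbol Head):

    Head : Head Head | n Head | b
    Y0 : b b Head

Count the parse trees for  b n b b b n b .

Parse trees for b n b b b n b (showing first 6 of 28):
  [Head [Head b] [Head [Head n [Head b]] [Head [Head b] [Head [Head b] [Head n [Head b]]]]]]
  [Head [Head b] [Head [Head n [Head b]] [Head [Head [Head b] [Head b]] [Head n [Head b]]]]]
  [Head [Head b] [Head [Head [Head n [Head b]] [Head b]] [Head [Head b] [Head n [Head b]]]]]
  [Head [Head b] [Head [Head n [Head [Head b] [Head b]]] [Head [Head b] [Head n [Head b]]]]]
  [Head [Head b] [Head [Head [Head n [Head b]] [Head [Head b] [Head b]]] [Head n [Head b]]]]
  [Head [Head b] [Head [Head [Head [Head n [Head b]] [Head b]] [Head b]] [Head n [Head b]]]]

28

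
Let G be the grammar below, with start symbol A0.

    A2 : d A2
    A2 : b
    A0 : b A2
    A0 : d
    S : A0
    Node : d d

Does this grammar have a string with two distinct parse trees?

Unambiguous

Only A0, A2 are reachable from A0; ignoring the rest: The reachable rules are right-linear with at most one rule per (nonterminal, next-terminal) pair. Each input token forces the next rule, so parsing is deterministic.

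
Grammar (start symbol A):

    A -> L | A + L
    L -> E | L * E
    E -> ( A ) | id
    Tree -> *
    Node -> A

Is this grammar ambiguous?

(Tree, Node are unreachable from A, so their rules don't affect L(A).) The grammar is stratified — A handles '+' (left-recursive), L handles '*', E atoms. Each operator has a fixed associativity and precedence level, so every string has one parse.

Unambiguous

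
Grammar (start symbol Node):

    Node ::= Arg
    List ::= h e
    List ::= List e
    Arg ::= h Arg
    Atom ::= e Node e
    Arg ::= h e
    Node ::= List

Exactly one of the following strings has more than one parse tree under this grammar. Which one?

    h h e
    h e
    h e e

h h e: 1 tree
h e: 2 trees
h e e: 1 tree

h e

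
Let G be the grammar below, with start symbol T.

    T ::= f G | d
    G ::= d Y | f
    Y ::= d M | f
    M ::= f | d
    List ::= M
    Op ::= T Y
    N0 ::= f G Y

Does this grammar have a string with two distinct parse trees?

Unambiguous

(List, Op, N0 are unreachable from T, so their rules don't affect L(T).) Each reachable nonterminal has at most one production per leading terminal, and all productions are right-linear; the derivation is determined token-by-token.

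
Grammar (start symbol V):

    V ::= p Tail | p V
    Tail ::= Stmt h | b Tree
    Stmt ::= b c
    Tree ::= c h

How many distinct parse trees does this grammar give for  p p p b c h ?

Parse trees for p p p b c h:
  [V p [V p [V p [Tail [Stmt b c] h]]]]
  [V p [V p [V p [Tail b [Tree c h]]]]]

2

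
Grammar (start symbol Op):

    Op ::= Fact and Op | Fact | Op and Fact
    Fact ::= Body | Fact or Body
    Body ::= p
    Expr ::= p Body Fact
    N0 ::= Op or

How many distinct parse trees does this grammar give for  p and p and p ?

Parse trees for p and p and p:
  [Op [Fact [Body p]] and [Op [Fact [Body p]] and [Op [Fact [Body p]]]]]
  [Op [Fact [Body p]] and [Op [Op [Fact [Body p]]] and [Fact [Body p]]]]
  [Op [Op [Fact [Body p]] and [Op [Fact [Body p]]]] and [Fact [Body p]]]
  [Op [Op [Op [Fact [Body p]]] and [Fact [Body p]]] and [Fact [Body p]]]

4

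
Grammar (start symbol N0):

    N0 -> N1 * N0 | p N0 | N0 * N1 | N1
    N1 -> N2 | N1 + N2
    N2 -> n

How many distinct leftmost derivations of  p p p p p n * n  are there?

Parse trees for p p p p p n * n:
  [N0 p [N0 p [N0 p [N0 p [N0 p [N0 [N1 [N2 n]] * [N0 [N1 [N2 n]]]]]]]]]
  [N0 p [N0 p [N0 p [N0 p [N0 p [N0 [N0 [N1 [N2 n]]] * [N1 [N2 n]]]]]]]]
  [N0 p [N0 p [N0 p [N0 p [N0 [N0 p [N0 [N1 [N2 n]]]] * [N1 [N2 n]]]]]]]
  [N0 p [N0 p [N0 p [N0 [N0 p [N0 p [N0 [N1 [N2 n]]]]] * [N1 [N2 n]]]]]]
  [N0 p [N0 p [N0 [N0 p [N0 p [N0 p [N0 [N1 [N2 n]]]]]] * [N1 [N2 n]]]]]
  [N0 p [N0 [N0 p [N0 p [N0 p [N0 p [N0 [N1 [N2 n]]]]]]] * [N1 [N2 n]]]]
  [N0 [N0 p [N0 p [N0 p [N0 p [N0 p [N0 [N1 [N2 n]]]]]]]] * [N1 [N2 n]]]

7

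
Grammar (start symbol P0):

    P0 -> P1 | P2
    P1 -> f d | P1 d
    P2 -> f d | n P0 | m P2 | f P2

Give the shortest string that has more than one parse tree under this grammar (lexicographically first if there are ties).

f d

length 2: f d has 2 parse trees

Two derivations of f d:
  P0 ⇒ P1 ⇒ f d
  P0 ⇒ P2 ⇒ f d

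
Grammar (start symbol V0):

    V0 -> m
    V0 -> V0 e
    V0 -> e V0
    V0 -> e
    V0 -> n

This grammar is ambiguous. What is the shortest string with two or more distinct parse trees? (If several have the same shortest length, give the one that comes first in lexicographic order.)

e e

length 1: no string has ≥2 trees
length 2: e e has 2 parse trees

Two derivations of e e:
  V0 ⇒ V0 e ⇒ e e
  V0 ⇒ e V0 ⇒ e e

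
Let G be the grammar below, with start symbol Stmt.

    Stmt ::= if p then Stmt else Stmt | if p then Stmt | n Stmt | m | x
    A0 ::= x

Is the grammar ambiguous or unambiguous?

Witness: if p then if p then m else m

Derivation 1: Stmt ⇒ if p then Stmt else Stmt ⇒ if p then if p then Stmt else Stmt ⇒ if p then if p then m else Stmt ⇒ if p then if p then m else m
Derivation 2: Stmt ⇒ if p then Stmt ⇒ if p then if p then Stmt else Stmt ⇒ if p then if p then m else Stmt ⇒ if p then if p then m else m

Two distinct leftmost derivations for the same string.

Ambiguous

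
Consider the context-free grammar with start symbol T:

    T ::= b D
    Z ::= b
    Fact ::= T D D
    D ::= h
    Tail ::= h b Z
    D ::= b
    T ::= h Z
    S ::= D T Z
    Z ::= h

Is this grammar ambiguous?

(Fact, S, Tail are unreachable from T, so their rules don't affect L(T).) Each reachable nonterminal has at most one production per leading terminal, and all productions are right-linear; the derivation is determined token-by-token.

Unambiguous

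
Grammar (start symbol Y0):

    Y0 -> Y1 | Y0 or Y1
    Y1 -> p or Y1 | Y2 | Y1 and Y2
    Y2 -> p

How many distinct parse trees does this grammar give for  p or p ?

2

Parse trees for p or p:
  [Y0 [Y1 p or [Y1 [Y2 p]]]]
  [Y0 [Y0 [Y1 [Y2 p]]] or [Y1 [Y2 p]]]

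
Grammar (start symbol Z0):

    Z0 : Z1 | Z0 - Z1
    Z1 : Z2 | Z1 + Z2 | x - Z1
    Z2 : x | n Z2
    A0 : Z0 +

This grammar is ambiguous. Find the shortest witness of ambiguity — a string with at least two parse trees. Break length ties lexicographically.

length 1: no string has ≥2 trees
length 2: no string has ≥2 trees
length 3: x - x has 2 parse trees

Two derivations of x - x:
  Z0 ⇒ Z1 ⇒ x - Z1 ⇒ x - Z2 ⇒ x - x
  Z0 ⇒ Z0 - Z1 ⇒ Z1 - Z1 ⇒ Z2 - Z1 ⇒ x - Z1 ⇒ x - Z2 ⇒ x - x

x - x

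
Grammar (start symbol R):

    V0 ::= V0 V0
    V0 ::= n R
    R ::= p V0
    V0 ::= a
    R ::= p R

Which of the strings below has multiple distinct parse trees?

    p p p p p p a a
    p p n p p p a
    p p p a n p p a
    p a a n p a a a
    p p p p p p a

p a a n p a a a

p p p p p p a a: 1 tree
p p n p p p a: 1 tree
p p p a n p p a: 1 tree
p a a n p a a a: 23 trees
p p p p p p a: 1 tree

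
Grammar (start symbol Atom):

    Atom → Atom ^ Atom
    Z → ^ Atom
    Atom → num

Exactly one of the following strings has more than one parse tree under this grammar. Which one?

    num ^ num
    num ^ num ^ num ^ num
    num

num ^ num: 1 tree
num ^ num ^ num ^ num: 5 trees
num: 1 tree

num ^ num ^ num ^ num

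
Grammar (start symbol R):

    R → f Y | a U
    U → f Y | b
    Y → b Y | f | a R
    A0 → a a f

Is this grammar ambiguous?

Only R, U, Y are reachable from R; ignoring the rest: Each reachable nonterminal has at most one production per leading terminal, and all productions are right-linear; the derivation is determined token-by-token.

Unambiguous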